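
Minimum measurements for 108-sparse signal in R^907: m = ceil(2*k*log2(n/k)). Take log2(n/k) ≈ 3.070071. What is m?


log2(n/k) = log2(907/108) ≈ 3.070071.
2*k*log2(n/k) ≈ 2*108*3.070071 = 663.135336.
m = ceil(663.135336) = 664.

664


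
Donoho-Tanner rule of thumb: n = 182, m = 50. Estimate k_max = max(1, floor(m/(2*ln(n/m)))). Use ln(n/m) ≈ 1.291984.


n/m = 182/50 = 91/25.
ln(n/m) ≈ 1.291984.
2*ln(n/m) ≈ 2.583968.
m/(2*ln(n/m)) ≈ 50/2.583968 ≈ 19.3501.
floor = 19.
k_max = max(1, 19) = 19.

19


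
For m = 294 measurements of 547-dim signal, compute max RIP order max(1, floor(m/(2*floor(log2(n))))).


floor(log2(547)) = 9.
2*9 = 18.
m/(2*floor(log2(n))) = 294/18 ≈ 16.3333.
floor = 16.
k = max(1, 16) = 16.

16


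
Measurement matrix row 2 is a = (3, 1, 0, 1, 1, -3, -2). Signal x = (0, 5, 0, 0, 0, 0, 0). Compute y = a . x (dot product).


Non-zero terms: ['1*5']
Products: [5]
y = sum = 5.

5


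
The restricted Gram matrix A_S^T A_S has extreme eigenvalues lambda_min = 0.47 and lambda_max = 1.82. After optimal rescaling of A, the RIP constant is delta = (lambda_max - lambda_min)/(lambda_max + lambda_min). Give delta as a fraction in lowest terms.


lambda_max - lambda_min = 1.82 - 0.47 = 1.35.
lambda_max + lambda_min = 1.82 + 0.47 = 2.29.
delta = 1.35/2.29 = 135/229.

135/229


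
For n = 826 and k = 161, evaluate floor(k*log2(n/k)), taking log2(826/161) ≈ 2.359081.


log2(n/k) = log2(826/161) ≈ 2.359081.
k*log2(n/k) ≈ 161*2.359081 = 379.812041.
floor(379.812041) = 379.

379


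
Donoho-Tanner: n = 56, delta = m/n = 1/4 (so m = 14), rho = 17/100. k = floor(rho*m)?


m = 1/4*56 = 14.
rho = 17/100.
rho*m = 17/100*14 = 2.38.
k = floor(2.38) = 2.

2


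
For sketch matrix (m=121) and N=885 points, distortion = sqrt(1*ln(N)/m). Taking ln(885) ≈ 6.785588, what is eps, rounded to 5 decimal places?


ln(885) ≈ 6.785588.
1*ln(N)/m ≈ 1*6.785588/121 ≈ 0.05607924.
eps = sqrt(0.05607924) ≈ 0.2368106 ≈ 0.23681.

0.23681


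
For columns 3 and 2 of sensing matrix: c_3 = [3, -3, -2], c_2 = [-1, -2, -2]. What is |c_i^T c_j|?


Inner product: 3*-1 + -3*-2 + -2*-2
Products: [-3, 6, 4]
Sum = 7.
|dot| = 7.

7


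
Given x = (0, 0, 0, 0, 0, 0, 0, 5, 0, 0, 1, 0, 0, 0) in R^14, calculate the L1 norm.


Non-zero entries: [(7, 5), (10, 1)]
Absolute values: [5, 1]
||x||_1 = sum = 6.

6


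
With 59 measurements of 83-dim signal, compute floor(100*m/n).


100*m/n = 100*59/83 ≈ 71.0843.
floor = 71.

71


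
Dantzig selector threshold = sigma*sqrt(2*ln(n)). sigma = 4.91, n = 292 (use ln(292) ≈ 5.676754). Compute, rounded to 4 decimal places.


ln(292) ≈ 5.676754.
2*ln(n) ≈ 11.353508.
sqrt(2*ln(n)) ≈ sqrt(11.353508) ≈ 3.369497.
threshold ≈ 4.91*3.369497 = 16.54423027 ≈ 16.5442.

16.5442


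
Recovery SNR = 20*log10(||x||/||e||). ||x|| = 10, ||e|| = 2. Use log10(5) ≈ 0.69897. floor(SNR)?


||x||/||e|| = 10/2 = 5.
log10(5) ≈ 0.69897.
20*log10(||x||/||e||) ≈ 20*0.69897 = 13.9794.
floor(13.9794) = 13.

13


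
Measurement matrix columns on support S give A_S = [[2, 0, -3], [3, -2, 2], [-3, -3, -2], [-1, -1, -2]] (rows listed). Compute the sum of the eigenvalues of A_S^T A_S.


Sum of eigenvalues of A_S^T A_S = trace(A_S^T A_S) = sum of squared column norms of A_S.
A_S^T A_S diagonal: [23, 14, 21].
trace = 23 + 14 + 21 = 58.

58


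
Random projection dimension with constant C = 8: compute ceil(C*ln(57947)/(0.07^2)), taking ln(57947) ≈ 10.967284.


ln(57947) ≈ 10.967284.
eps^2 = 0.07^2 = 0.0049.
C*ln(N)/eps^2 ≈ 8*10.967284/0.0049 ≈ 17905.7698.
m = ceil(17905.7698) = 17906.

17906


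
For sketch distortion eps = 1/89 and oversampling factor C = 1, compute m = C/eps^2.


1/eps = 89.
(1/eps)^2 = 7921.
m = 1*7921 = 7921.

7921


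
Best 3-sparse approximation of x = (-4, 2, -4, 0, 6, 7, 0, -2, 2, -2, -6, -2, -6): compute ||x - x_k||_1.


Sorted |x_i| descending: [7, 6, 6, 6, 4, 4, 2, 2, 2, 2, 2, 0, 0]
Keep top 3: [7, 6, 6]
Tail entries: [6, 4, 4, 2, 2, 2, 2, 2, 0, 0]
L1 error = sum of tail = 24.

24


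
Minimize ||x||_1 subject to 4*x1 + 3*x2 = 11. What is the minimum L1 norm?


Axis intercepts:
  x1 = 11/4, x2 = 0: L1 = 11/4
  x1 = 0, x2 = 11/3: L1 = 11/3
x* = (11/4, 0)
||x*||_1 = 11/4.

11/4


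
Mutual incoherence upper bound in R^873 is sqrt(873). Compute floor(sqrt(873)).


29^2 = 841 <= 873 < 900 = 30^2, so 29 <= sqrt(873) < 30.
floor(sqrt(873)) = 29.

29


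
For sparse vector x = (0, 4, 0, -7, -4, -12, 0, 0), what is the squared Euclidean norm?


Non-zero entries: [(1, 4), (3, -7), (4, -4), (5, -12)]
Squares: [16, 49, 16, 144]
||x||_2^2 = sum = 225.

225


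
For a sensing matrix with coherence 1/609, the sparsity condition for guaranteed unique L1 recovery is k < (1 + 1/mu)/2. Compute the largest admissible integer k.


1/mu = 609.
1 + 1/mu = 610.
(1 + 1/mu)/2 = 305 is an integer and the inequality is strict, so k_max = 305 - 1 = 304.

304


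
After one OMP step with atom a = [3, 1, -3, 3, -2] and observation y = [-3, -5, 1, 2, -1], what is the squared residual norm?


a^T a = 32.
a^T y = -9.
coeff = -9/32 = -9/32.
||r||^2 = 1199/32.

1199/32


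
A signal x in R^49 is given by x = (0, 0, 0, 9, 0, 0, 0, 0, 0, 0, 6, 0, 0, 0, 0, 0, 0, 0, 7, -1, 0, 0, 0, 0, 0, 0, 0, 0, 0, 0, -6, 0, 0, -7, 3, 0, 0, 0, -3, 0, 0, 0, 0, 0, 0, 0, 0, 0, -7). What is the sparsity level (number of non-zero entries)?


Non-zero positions: [3, 10, 18, 19, 30, 33, 34, 38, 48].
Sparsity = 9.

9


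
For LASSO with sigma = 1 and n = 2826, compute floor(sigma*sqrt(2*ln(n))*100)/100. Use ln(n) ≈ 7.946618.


ln(2826) ≈ 7.946618.
2*ln(n) ≈ 15.893236.
sqrt(2*ln(n)) ≈ sqrt(15.893236) ≈ 3.986632.
lambda ≈ 1*3.986632 = 3.986632.
floor(lambda*100)/100 = 3.98.

3.98


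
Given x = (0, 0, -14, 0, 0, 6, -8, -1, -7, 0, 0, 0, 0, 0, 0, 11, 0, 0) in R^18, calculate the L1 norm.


Non-zero entries: [(2, -14), (5, 6), (6, -8), (7, -1), (8, -7), (15, 11)]
Absolute values: [14, 6, 8, 1, 7, 11]
||x||_1 = sum = 47.

47


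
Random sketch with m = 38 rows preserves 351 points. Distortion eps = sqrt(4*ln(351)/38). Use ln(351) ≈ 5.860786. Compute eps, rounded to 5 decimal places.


ln(351) ≈ 5.860786.
4*ln(N)/m ≈ 4*5.860786/38 ≈ 0.61692484.
eps = sqrt(0.61692484) ≈ 0.7854456 ≈ 0.78545.

0.78545


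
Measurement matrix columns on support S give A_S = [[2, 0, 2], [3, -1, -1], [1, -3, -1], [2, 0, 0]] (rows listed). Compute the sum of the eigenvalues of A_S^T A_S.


Sum of eigenvalues of A_S^T A_S = trace(A_S^T A_S) = sum of squared column norms of A_S.
A_S^T A_S diagonal: [18, 10, 6].
trace = 18 + 10 + 6 = 34.

34


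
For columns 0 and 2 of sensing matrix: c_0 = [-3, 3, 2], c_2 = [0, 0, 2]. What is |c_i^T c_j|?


Inner product: -3*0 + 3*0 + 2*2
Products: [0, 0, 4]
Sum = 4.
|dot| = 4.

4


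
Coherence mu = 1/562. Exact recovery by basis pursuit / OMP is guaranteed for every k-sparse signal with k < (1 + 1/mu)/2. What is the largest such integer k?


1/mu = 562.
1 + 1/mu = 563.
(1 + 1/mu)/2 = 281.5 is not an integer, so k_max = floor(281.5) = 281.

281


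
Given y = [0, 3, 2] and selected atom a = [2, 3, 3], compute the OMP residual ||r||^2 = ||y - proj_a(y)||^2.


a^T a = 22.
a^T y = 15.
coeff = 15/22 = 15/22.
||r||^2 = 61/22.

61/22


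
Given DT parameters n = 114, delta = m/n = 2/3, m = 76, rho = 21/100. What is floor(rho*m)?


m = 2/3*114 = 76.
rho = 21/100.
rho*m = 21/100*76 = 15.96.
k = floor(15.96) = 15.

15


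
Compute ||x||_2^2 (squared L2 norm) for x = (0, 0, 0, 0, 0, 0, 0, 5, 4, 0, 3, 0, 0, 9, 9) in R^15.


Non-zero entries: [(7, 5), (8, 4), (10, 3), (13, 9), (14, 9)]
Squares: [25, 16, 9, 81, 81]
||x||_2^2 = sum = 212.

212


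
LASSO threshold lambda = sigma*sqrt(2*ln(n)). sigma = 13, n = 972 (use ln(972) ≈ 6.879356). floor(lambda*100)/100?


ln(972) ≈ 6.879356.
2*ln(n) ≈ 13.758712.
sqrt(2*ln(n)) ≈ sqrt(13.758712) ≈ 3.709274.
lambda ≈ 13*3.709274 = 48.220562.
floor(lambda*100)/100 = 48.22.

48.22


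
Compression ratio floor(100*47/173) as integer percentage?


100*m/n = 100*47/173 ≈ 27.1676.
floor = 27.

27


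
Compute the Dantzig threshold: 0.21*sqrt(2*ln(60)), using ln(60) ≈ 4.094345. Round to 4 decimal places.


ln(60) ≈ 4.094345.
2*ln(n) ≈ 8.18869.
sqrt(2*ln(n)) ≈ sqrt(8.18869) ≈ 2.861589.
threshold ≈ 0.21*2.861589 = 0.60093369 ≈ 0.6009.

0.6009


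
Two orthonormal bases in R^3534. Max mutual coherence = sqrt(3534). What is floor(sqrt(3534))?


59^2 = 3481 <= 3534 < 3600 = 60^2, so 59 <= sqrt(3534) < 60.
floor(sqrt(3534)) = 59.

59


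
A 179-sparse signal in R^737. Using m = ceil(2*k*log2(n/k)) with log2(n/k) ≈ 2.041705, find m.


log2(n/k) = log2(737/179) ≈ 2.041705.
2*k*log2(n/k) ≈ 2*179*2.041705 = 730.93039.
m = ceil(730.93039) = 731.

731


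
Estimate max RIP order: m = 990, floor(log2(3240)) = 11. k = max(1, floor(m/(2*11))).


floor(log2(3240)) = 11.
2*11 = 22.
m/(2*floor(log2(n))) = 990/22 ≈ 45.0.
floor = 45.
k = max(1, 45) = 45.

45


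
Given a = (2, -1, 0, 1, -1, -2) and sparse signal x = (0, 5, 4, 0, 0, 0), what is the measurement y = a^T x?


Non-zero terms: ['-1*5', '0*4']
Products: [-5, 0]
y = sum = -5.

-5


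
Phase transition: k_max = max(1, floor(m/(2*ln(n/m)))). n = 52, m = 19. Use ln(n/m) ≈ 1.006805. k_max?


n/m = 52/19.
ln(n/m) ≈ 1.006805.
2*ln(n/m) ≈ 2.01361.
m/(2*ln(n/m)) ≈ 19/2.01361 ≈ 9.4358.
floor = 9.
k_max = max(1, 9) = 9.

9


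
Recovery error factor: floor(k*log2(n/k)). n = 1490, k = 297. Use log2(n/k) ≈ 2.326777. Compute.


log2(n/k) = log2(1490/297) ≈ 2.326777.
k*log2(n/k) ≈ 297*2.326777 = 691.052769.
floor(691.052769) = 691.

691


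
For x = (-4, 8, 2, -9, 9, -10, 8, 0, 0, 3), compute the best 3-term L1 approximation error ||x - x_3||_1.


Sorted |x_i| descending: [10, 9, 9, 8, 8, 4, 3, 2, 0, 0]
Keep top 3: [10, 9, 9]
Tail entries: [8, 8, 4, 3, 2, 0, 0]
L1 error = sum of tail = 25.

25


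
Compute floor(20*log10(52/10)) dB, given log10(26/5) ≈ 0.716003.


||x||/||e|| = 52/10 = 26/5.
log10(26/5) ≈ 0.716003.
20*log10(||x||/||e||) ≈ 20*0.716003 = 14.32006.
floor(14.32006) = 14.

14


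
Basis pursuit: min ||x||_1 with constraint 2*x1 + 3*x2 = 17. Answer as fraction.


Axis intercepts:
  x1 = 17/2, x2 = 0: L1 = 17/2
  x1 = 0, x2 = 17/3: L1 = 17/3
x* = (0, 17/3)
||x*||_1 = 17/3.

17/3


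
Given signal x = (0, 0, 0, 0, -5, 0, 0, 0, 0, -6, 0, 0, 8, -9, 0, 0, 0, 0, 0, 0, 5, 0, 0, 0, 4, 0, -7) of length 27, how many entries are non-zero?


Non-zero positions: [4, 9, 12, 13, 20, 24, 26].
Sparsity = 7.

7


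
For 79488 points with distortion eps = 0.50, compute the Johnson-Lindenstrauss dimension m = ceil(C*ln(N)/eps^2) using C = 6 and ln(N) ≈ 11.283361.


ln(79488) ≈ 11.283361.
eps^2 = 0.50^2 = 0.25.
C*ln(N)/eps^2 ≈ 6*11.283361/0.25 ≈ 270.8007.
m = ceil(270.8007) = 271.

271


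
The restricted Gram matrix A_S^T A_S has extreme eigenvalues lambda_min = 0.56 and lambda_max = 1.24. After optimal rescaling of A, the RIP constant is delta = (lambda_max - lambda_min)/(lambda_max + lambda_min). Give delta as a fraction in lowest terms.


lambda_max - lambda_min = 1.24 - 0.56 = 0.68.
lambda_max + lambda_min = 1.24 + 0.56 = 1.80.
delta = 0.68/1.80 = 68/180 = 17/45.

17/45


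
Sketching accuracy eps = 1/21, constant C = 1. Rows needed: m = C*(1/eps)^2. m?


1/eps = 21.
(1/eps)^2 = 441.
m = 1*441 = 441.

441


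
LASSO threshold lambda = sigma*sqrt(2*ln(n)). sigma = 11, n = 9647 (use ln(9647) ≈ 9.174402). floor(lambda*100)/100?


ln(9647) ≈ 9.174402.
2*ln(n) ≈ 18.348804.
sqrt(2*ln(n)) ≈ sqrt(18.348804) ≈ 4.28355.
lambda ≈ 11*4.28355 = 47.11905.
floor(lambda*100)/100 = 47.11.

47.11


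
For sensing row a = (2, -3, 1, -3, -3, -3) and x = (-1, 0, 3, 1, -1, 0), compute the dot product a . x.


Non-zero terms: ['2*-1', '1*3', '-3*1', '-3*-1']
Products: [-2, 3, -3, 3]
y = sum = 1.

1


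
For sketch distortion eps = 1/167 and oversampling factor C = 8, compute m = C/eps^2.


1/eps = 167.
(1/eps)^2 = 27889.
m = 8*27889 = 223112.

223112


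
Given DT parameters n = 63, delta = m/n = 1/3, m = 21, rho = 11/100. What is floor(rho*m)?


m = 1/3*63 = 21.
rho = 11/100.
rho*m = 11/100*21 = 2.31.
k = floor(2.31) = 2.

2


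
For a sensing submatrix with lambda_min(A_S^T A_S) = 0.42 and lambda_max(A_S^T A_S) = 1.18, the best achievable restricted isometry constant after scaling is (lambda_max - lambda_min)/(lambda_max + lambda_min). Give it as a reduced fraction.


lambda_max - lambda_min = 1.18 - 0.42 = 0.76.
lambda_max + lambda_min = 1.18 + 0.42 = 1.60.
delta = 0.76/1.60 = 76/160 = 19/40.

19/40


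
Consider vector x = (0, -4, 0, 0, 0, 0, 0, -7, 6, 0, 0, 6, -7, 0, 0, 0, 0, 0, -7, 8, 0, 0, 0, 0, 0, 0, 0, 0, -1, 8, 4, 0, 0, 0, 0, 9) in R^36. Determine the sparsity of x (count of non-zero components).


Non-zero positions: [1, 7, 8, 11, 12, 18, 19, 28, 29, 30, 35].
Sparsity = 11.

11


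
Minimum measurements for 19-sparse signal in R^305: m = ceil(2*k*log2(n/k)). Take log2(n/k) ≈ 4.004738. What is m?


log2(n/k) = log2(305/19) ≈ 4.004738.
2*k*log2(n/k) ≈ 2*19*4.004738 = 152.180044.
m = ceil(152.180044) = 153.

153


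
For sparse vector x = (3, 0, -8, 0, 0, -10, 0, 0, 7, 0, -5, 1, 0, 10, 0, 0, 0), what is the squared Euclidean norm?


Non-zero entries: [(0, 3), (2, -8), (5, -10), (8, 7), (10, -5), (11, 1), (13, 10)]
Squares: [9, 64, 100, 49, 25, 1, 100]
||x||_2^2 = sum = 348.

348


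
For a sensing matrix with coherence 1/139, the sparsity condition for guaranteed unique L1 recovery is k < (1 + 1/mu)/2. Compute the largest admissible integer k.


1/mu = 139.
1 + 1/mu = 140.
(1 + 1/mu)/2 = 70 is an integer and the inequality is strict, so k_max = 70 - 1 = 69.

69


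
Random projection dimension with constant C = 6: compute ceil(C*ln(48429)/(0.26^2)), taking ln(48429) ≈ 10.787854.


ln(48429) ≈ 10.787854.
eps^2 = 0.26^2 = 0.0676.
C*ln(N)/eps^2 ≈ 6*10.787854/0.0676 ≈ 957.5018.
m = ceil(957.5018) = 958.

958


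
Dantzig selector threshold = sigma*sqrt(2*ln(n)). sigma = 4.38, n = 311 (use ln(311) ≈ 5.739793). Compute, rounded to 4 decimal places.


ln(311) ≈ 5.739793.
2*ln(n) ≈ 11.479586.
sqrt(2*ln(n)) ≈ sqrt(11.479586) ≈ 3.388154.
threshold ≈ 4.38*3.388154 = 14.84011452 ≈ 14.8401.

14.8401


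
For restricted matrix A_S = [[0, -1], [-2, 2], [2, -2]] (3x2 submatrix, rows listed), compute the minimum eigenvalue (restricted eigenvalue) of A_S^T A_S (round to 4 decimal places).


A_S^T A_S = [[8, -8], [-8, 9]].
trace = 17.
det = 8.
disc = trace^2 - 4*det = 289 - 4*8 = 257.
sqrt(257) ≈ 16.031220.
lam_min = (17 - sqrt(257))/2 ≈ (17 - 16.031220)/2 = 0.48439 ≈ 0.4844.

0.4844


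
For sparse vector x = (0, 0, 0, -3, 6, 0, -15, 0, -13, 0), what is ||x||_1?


Non-zero entries: [(3, -3), (4, 6), (6, -15), (8, -13)]
Absolute values: [3, 6, 15, 13]
||x||_1 = sum = 37.

37


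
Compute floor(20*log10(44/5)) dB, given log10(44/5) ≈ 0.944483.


||x||/||e|| = 44/5.
log10(44/5) ≈ 0.944483.
20*log10(||x||/||e||) ≈ 20*0.944483 = 18.88966.
floor(18.88966) = 18.

18


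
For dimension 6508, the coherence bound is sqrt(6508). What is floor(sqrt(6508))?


80^2 = 6400 <= 6508 < 6561 = 81^2, so 80 <= sqrt(6508) < 81.
floor(sqrt(6508)) = 80.

80


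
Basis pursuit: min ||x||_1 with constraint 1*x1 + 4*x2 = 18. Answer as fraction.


Axis intercepts:
  x1 = 18, x2 = 0: L1 = 18
  x1 = 0, x2 = 9/2: L1 = 9/2
x* = (0, 9/2)
||x*||_1 = 9/2.

9/2


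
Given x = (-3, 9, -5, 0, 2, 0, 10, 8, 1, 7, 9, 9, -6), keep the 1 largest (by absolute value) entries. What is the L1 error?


Sorted |x_i| descending: [10, 9, 9, 9, 8, 7, 6, 5, 3, 2, 1, 0, 0]
Keep top 1: [10]
Tail entries: [9, 9, 9, 8, 7, 6, 5, 3, 2, 1, 0, 0]
L1 error = sum of tail = 59.

59


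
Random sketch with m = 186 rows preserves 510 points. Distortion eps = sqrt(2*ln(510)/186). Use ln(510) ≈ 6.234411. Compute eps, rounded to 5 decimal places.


ln(510) ≈ 6.234411.
2*ln(N)/m ≈ 2*6.234411/186 ≈ 0.06703668.
eps = sqrt(0.06703668) ≈ 0.2589144 ≈ 0.25891.

0.25891


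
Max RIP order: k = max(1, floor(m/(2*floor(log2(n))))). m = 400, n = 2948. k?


floor(log2(2948)) = 11.
2*11 = 22.
m/(2*floor(log2(n))) = 400/22 ≈ 18.1818.
floor = 18.
k = max(1, 18) = 18.

18


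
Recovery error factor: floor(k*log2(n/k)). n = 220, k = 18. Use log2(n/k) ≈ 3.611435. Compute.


log2(n/k) = log2(220/18) ≈ 3.611435.
k*log2(n/k) ≈ 18*3.611435 = 65.00583.
floor(65.00583) = 65.

65


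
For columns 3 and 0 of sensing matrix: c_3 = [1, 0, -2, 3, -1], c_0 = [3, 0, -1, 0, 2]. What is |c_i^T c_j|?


Inner product: 1*3 + 0*0 + -2*-1 + 3*0 + -1*2
Products: [3, 0, 2, 0, -2]
Sum = 3.
|dot| = 3.

3


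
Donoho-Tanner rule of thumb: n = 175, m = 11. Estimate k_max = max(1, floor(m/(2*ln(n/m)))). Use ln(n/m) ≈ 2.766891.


n/m = 175/11.
ln(n/m) ≈ 2.766891.
2*ln(n/m) ≈ 5.533782.
m/(2*ln(n/m)) ≈ 11/5.533782 ≈ 1.9878.
floor = 1.
k_max = max(1, 1) = 1.

1


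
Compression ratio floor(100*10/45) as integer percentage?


100*m/n = 100*10/45 ≈ 22.2222.
floor = 22.

22


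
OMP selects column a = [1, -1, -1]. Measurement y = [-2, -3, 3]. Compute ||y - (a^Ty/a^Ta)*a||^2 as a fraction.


a^T a = 3.
a^T y = -2.
coeff = -2/3 = -2/3.
||r||^2 = 62/3.

62/3


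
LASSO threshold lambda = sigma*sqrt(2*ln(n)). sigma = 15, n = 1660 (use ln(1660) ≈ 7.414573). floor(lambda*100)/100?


ln(1660) ≈ 7.414573.
2*ln(n) ≈ 14.829146.
sqrt(2*ln(n)) ≈ sqrt(14.829146) ≈ 3.850863.
lambda ≈ 15*3.850863 = 57.762945.
floor(lambda*100)/100 = 57.76.

57.76


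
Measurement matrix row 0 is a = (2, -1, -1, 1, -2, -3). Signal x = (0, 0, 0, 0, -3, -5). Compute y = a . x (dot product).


Non-zero terms: ['-2*-3', '-3*-5']
Products: [6, 15]
y = sum = 21.

21


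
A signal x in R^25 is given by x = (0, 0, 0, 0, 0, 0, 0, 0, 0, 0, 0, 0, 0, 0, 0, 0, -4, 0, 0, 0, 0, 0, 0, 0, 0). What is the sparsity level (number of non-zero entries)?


Non-zero positions: [16].
Sparsity = 1.

1


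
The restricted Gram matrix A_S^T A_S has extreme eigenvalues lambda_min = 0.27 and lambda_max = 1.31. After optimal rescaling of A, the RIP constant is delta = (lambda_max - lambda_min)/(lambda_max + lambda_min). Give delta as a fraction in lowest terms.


lambda_max - lambda_min = 1.31 - 0.27 = 1.04.
lambda_max + lambda_min = 1.31 + 0.27 = 1.58.
delta = 1.04/1.58 = 104/158 = 52/79.

52/79


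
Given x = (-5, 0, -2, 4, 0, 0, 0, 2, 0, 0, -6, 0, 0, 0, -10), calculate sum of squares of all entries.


Non-zero entries: [(0, -5), (2, -2), (3, 4), (7, 2), (10, -6), (14, -10)]
Squares: [25, 4, 16, 4, 36, 100]
||x||_2^2 = sum = 185.

185


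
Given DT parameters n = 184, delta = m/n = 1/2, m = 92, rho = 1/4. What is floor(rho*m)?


m = 1/2*184 = 92.
rho = 1/4.
rho*m = 1/4*92 = 23.
k = floor(23) = 23.

23


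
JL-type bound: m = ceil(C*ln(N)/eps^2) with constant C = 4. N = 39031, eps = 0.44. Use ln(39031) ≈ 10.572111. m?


ln(39031) ≈ 10.572111.
eps^2 = 0.44^2 = 0.1936.
C*ln(N)/eps^2 ≈ 4*10.572111/0.1936 ≈ 218.432.
m = ceil(218.432) = 219.

219


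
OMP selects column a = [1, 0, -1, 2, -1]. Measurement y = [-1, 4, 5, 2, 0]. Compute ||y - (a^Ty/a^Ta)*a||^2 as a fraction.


a^T a = 7.
a^T y = -2.
coeff = -2/7 = -2/7.
||r||^2 = 318/7.

318/7


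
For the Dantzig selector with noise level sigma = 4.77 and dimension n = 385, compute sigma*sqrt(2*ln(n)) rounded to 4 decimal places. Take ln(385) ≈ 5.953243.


ln(385) ≈ 5.953243.
2*ln(n) ≈ 11.906486.
sqrt(2*ln(n)) ≈ sqrt(11.906486) ≈ 3.450578.
threshold ≈ 4.77*3.450578 = 16.45925706 ≈ 16.4593.

16.4593


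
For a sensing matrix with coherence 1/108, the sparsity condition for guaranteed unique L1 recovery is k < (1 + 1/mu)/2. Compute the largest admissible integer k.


1/mu = 108.
1 + 1/mu = 109.
(1 + 1/mu)/2 = 54.5 is not an integer, so k_max = floor(54.5) = 54.

54


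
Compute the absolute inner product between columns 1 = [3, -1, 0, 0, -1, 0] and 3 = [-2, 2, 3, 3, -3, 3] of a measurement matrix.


Inner product: 3*-2 + -1*2 + 0*3 + 0*3 + -1*-3 + 0*3
Products: [-6, -2, 0, 0, 3, 0]
Sum = -5.
|dot| = 5.

5


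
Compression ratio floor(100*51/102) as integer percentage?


100*m/n = 100*51/102 ≈ 50.0.
floor = 50.

50


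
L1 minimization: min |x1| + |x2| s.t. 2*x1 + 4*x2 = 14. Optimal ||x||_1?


Axis intercepts:
  x1 = 7, x2 = 0: L1 = 7
  x1 = 0, x2 = 7/2: L1 = 7/2
x* = (0, 7/2)
||x*||_1 = 7/2.

7/2


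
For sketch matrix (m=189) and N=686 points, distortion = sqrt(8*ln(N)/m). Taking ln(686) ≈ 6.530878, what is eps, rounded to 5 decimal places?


ln(686) ≈ 6.530878.
8*ln(N)/m ≈ 8*6.530878/189 ≈ 0.27643928.
eps = sqrt(0.27643928) ≈ 0.5257749 ≈ 0.52577.

0.52577


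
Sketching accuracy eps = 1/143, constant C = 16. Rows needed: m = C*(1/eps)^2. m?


1/eps = 143.
(1/eps)^2 = 20449.
m = 16*20449 = 327184.

327184


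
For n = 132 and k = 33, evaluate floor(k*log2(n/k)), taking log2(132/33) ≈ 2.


log2(n/k) = log2(132/33) ≈ 2.
k*log2(n/k) ≈ 33*2 = 66.
floor(66) = 66.

66


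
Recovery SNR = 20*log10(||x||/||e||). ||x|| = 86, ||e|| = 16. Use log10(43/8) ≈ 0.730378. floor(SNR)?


||x||/||e|| = 86/16 = 43/8.
log10(43/8) ≈ 0.730378.
20*log10(||x||/||e||) ≈ 20*0.730378 = 14.60756.
floor(14.60756) = 14.

14


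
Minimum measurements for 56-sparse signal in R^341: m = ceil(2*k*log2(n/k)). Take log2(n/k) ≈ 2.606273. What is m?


log2(n/k) = log2(341/56) ≈ 2.606273.
2*k*log2(n/k) ≈ 2*56*2.606273 = 291.902576.
m = ceil(291.902576) = 292.

292


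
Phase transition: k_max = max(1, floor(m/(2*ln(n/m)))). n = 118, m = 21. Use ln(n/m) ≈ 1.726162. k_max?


n/m = 118/21.
ln(n/m) ≈ 1.726162.
2*ln(n/m) ≈ 3.452324.
m/(2*ln(n/m)) ≈ 21/3.452324 ≈ 6.0829.
floor = 6.
k_max = max(1, 6) = 6.

6


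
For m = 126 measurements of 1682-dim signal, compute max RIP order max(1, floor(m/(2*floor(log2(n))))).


floor(log2(1682)) = 10.
2*10 = 20.
m/(2*floor(log2(n))) = 126/20 ≈ 6.3.
floor = 6.
k = max(1, 6) = 6.

6


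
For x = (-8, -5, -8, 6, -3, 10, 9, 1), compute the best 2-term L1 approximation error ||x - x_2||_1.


Sorted |x_i| descending: [10, 9, 8, 8, 6, 5, 3, 1]
Keep top 2: [10, 9]
Tail entries: [8, 8, 6, 5, 3, 1]
L1 error = sum of tail = 31.

31


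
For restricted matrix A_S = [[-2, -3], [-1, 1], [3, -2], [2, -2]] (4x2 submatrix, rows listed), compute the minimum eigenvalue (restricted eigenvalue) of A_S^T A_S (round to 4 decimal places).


A_S^T A_S = [[18, -5], [-5, 18]].
trace = 36.
det = 299.
disc = trace^2 - 4*det = 1296 - 4*299 = 100.
sqrt(100) = 10.
lam_min = (36 - 10)/2 = 13 = 13.0000.

13.0000


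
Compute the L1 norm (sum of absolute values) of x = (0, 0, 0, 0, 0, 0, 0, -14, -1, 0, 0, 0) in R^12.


Non-zero entries: [(7, -14), (8, -1)]
Absolute values: [14, 1]
||x||_1 = sum = 15.

15


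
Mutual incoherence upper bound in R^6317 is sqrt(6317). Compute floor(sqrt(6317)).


79^2 = 6241 <= 6317 < 6400 = 80^2, so 79 <= sqrt(6317) < 80.
floor(sqrt(6317)) = 79.

79


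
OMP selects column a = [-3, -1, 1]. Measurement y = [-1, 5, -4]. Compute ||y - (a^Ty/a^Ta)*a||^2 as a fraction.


a^T a = 11.
a^T y = -6.
coeff = -6/11 = -6/11.
||r||^2 = 426/11.

426/11


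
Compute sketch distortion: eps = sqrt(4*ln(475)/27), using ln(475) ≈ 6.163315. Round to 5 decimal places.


ln(475) ≈ 6.163315.
4*ln(N)/m ≈ 4*6.163315/27 ≈ 0.9130837.
eps = sqrt(0.9130837) ≈ 0.9555541 ≈ 0.95555.

0.95555


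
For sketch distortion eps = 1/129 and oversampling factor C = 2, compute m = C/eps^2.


1/eps = 129.
(1/eps)^2 = 16641.
m = 2*16641 = 33282.

33282


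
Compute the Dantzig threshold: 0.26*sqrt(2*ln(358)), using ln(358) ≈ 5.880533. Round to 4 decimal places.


ln(358) ≈ 5.880533.
2*ln(n) ≈ 11.761066.
sqrt(2*ln(n)) ≈ sqrt(11.761066) ≈ 3.429441.
threshold ≈ 0.26*3.429441 = 0.89165466 ≈ 0.8917.

0.8917


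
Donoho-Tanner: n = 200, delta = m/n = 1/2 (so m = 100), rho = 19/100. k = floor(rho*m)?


m = 1/2*200 = 100.
rho = 19/100.
rho*m = 19/100*100 = 19.
k = floor(19) = 19.

19


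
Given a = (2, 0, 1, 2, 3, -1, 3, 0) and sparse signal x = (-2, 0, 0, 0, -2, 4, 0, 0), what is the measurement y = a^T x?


Non-zero terms: ['2*-2', '3*-2', '-1*4']
Products: [-4, -6, -4]
y = sum = -14.

-14


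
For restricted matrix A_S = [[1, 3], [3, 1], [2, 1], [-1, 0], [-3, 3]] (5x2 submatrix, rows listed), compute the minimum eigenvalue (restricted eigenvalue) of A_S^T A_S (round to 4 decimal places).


A_S^T A_S = [[24, -1], [-1, 20]].
trace = 44.
det = 479.
disc = trace^2 - 4*det = 1936 - 4*479 = 20.
sqrt(20) ≈ 4.472136.
lam_min = (44 - sqrt(20))/2 ≈ (44 - 4.472136)/2 = 19.763932 ≈ 19.7639.

19.7639


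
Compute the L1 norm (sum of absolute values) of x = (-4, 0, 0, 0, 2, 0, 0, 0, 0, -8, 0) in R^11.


Non-zero entries: [(0, -4), (4, 2), (9, -8)]
Absolute values: [4, 2, 8]
||x||_1 = sum = 14.

14


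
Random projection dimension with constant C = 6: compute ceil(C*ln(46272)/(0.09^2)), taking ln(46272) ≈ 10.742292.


ln(46272) ≈ 10.742292.
eps^2 = 0.09^2 = 0.0081.
C*ln(N)/eps^2 ≈ 6*10.742292/0.0081 ≈ 7957.2533.
m = ceil(7957.2533) = 7958.

7958


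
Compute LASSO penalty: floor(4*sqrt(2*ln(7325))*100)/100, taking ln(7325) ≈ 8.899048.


ln(7325) ≈ 8.899048.
2*ln(n) ≈ 17.798096.
sqrt(2*ln(n)) ≈ sqrt(17.798096) ≈ 4.218779.
lambda ≈ 4*4.218779 = 16.875116.
floor(lambda*100)/100 = 16.87.

16.87


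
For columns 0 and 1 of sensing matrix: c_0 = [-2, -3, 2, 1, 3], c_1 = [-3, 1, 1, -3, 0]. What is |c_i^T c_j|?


Inner product: -2*-3 + -3*1 + 2*1 + 1*-3 + 3*0
Products: [6, -3, 2, -3, 0]
Sum = 2.
|dot| = 2.

2


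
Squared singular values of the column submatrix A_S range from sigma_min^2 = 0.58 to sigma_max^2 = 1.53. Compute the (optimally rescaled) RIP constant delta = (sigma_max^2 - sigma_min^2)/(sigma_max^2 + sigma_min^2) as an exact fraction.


lambda_max - lambda_min = 1.53 - 0.58 = 0.95.
lambda_max + lambda_min = 1.53 + 0.58 = 2.11.
delta = 0.95/2.11 = 95/211.

95/211


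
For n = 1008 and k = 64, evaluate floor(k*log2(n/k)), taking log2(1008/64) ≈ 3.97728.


log2(n/k) = log2(1008/64) ≈ 3.97728.
k*log2(n/k) ≈ 64*3.97728 = 254.54592.
floor(254.54592) = 254.

254


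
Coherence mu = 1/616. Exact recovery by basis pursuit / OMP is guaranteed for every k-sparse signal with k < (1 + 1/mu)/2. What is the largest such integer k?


1/mu = 616.
1 + 1/mu = 617.
(1 + 1/mu)/2 = 308.5 is not an integer, so k_max = floor(308.5) = 308.

308


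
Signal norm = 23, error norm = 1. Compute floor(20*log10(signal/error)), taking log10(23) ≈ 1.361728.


||x||/||e|| = 23/1 = 23.
log10(23) ≈ 1.361728.
20*log10(||x||/||e||) ≈ 20*1.361728 = 27.23456.
floor(27.23456) = 27.

27


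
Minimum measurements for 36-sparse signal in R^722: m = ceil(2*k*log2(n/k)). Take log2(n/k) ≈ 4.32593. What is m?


log2(n/k) = log2(722/36) ≈ 4.32593.
2*k*log2(n/k) ≈ 2*36*4.32593 = 311.46696.
m = ceil(311.46696) = 312.

312


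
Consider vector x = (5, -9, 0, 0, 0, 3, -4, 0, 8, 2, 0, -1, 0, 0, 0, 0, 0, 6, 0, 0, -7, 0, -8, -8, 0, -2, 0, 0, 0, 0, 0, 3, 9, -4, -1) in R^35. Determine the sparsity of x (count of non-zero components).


Non-zero positions: [0, 1, 5, 6, 8, 9, 11, 17, 20, 22, 23, 25, 31, 32, 33, 34].
Sparsity = 16.

16


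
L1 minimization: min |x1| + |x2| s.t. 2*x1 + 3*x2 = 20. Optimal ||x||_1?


Axis intercepts:
  x1 = 10, x2 = 0: L1 = 10
  x1 = 0, x2 = 20/3: L1 = 20/3
x* = (0, 20/3)
||x*||_1 = 20/3.

20/3


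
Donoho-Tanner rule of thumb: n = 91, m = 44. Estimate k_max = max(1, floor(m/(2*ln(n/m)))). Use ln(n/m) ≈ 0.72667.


n/m = 91/44.
ln(n/m) ≈ 0.72667.
2*ln(n/m) ≈ 1.45334.
m/(2*ln(n/m)) ≈ 44/1.45334 ≈ 30.2751.
floor = 30.
k_max = max(1, 30) = 30.

30


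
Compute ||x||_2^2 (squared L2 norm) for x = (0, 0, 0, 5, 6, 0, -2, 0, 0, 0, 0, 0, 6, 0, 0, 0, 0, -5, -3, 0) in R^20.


Non-zero entries: [(3, 5), (4, 6), (6, -2), (12, 6), (17, -5), (18, -3)]
Squares: [25, 36, 4, 36, 25, 9]
||x||_2^2 = sum = 135.

135


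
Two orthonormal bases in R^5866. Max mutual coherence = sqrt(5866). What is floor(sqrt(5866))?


76^2 = 5776 <= 5866 < 5929 = 77^2, so 76 <= sqrt(5866) < 77.
floor(sqrt(5866)) = 76.

76


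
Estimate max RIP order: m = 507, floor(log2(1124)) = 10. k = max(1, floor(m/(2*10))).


floor(log2(1124)) = 10.
2*10 = 20.
m/(2*floor(log2(n))) = 507/20 ≈ 25.35.
floor = 25.
k = max(1, 25) = 25.

25


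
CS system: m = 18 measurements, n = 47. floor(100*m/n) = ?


100*m/n = 100*18/47 ≈ 38.2979.
floor = 38.

38


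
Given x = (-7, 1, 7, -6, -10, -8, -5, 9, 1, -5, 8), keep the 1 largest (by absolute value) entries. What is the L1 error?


Sorted |x_i| descending: [10, 9, 8, 8, 7, 7, 6, 5, 5, 1, 1]
Keep top 1: [10]
Tail entries: [9, 8, 8, 7, 7, 6, 5, 5, 1, 1]
L1 error = sum of tail = 57.

57


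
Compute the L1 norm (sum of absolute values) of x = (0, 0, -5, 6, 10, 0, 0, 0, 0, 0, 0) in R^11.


Non-zero entries: [(2, -5), (3, 6), (4, 10)]
Absolute values: [5, 6, 10]
||x||_1 = sum = 21.

21


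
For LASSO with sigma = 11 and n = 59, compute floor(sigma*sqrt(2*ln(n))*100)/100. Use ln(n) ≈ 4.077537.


ln(59) ≈ 4.077537.
2*ln(n) ≈ 8.155074.
sqrt(2*ln(n)) ≈ sqrt(8.155074) ≈ 2.855709.
lambda ≈ 11*2.855709 = 31.412799.
floor(lambda*100)/100 = 31.41.

31.41


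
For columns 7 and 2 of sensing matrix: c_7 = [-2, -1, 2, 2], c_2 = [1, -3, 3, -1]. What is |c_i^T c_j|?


Inner product: -2*1 + -1*-3 + 2*3 + 2*-1
Products: [-2, 3, 6, -2]
Sum = 5.
|dot| = 5.

5


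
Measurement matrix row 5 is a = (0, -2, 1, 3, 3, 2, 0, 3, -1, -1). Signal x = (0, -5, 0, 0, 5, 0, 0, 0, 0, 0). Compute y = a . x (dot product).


Non-zero terms: ['-2*-5', '3*5']
Products: [10, 15]
y = sum = 25.

25


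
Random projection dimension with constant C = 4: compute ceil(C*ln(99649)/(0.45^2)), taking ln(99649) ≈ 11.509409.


ln(99649) ≈ 11.509409.
eps^2 = 0.45^2 = 0.2025.
C*ln(N)/eps^2 ≈ 4*11.509409/0.2025 ≈ 227.3464.
m = ceil(227.3464) = 228.

228


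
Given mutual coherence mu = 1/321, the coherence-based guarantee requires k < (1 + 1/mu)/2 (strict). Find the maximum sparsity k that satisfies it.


1/mu = 321.
1 + 1/mu = 322.
(1 + 1/mu)/2 = 161 is an integer and the inequality is strict, so k_max = 161 - 1 = 160.

160


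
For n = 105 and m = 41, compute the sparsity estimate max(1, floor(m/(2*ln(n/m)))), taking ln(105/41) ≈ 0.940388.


n/m = 105/41.
ln(n/m) ≈ 0.940388.
2*ln(n/m) ≈ 1.880776.
m/(2*ln(n/m)) ≈ 41/1.880776 ≈ 21.7995.
floor = 21.
k_max = max(1, 21) = 21.

21


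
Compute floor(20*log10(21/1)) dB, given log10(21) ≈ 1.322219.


||x||/||e|| = 21/1 = 21.
log10(21) ≈ 1.322219.
20*log10(||x||/||e||) ≈ 20*1.322219 = 26.44438.
floor(26.44438) = 26.

26


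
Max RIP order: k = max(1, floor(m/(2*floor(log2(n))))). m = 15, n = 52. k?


floor(log2(52)) = 5.
2*5 = 10.
m/(2*floor(log2(n))) = 15/10 ≈ 1.5.
floor = 1.
k = max(1, 1) = 1.

1


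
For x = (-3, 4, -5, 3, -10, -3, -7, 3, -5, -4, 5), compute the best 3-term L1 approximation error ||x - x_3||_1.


Sorted |x_i| descending: [10, 7, 5, 5, 5, 4, 4, 3, 3, 3, 3]
Keep top 3: [10, 7, 5]
Tail entries: [5, 5, 4, 4, 3, 3, 3, 3]
L1 error = sum of tail = 30.

30


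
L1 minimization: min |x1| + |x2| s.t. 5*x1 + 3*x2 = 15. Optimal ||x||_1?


Axis intercepts:
  x1 = 3, x2 = 0: L1 = 3
  x1 = 0, x2 = 5: L1 = 5
x* = (3, 0)
||x*||_1 = 3.

3


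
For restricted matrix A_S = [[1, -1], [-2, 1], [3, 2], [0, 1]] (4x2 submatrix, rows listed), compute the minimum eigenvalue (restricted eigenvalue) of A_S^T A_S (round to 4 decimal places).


A_S^T A_S = [[14, 3], [3, 7]].
trace = 21.
det = 89.
disc = trace^2 - 4*det = 441 - 4*89 = 85.
sqrt(85) ≈ 9.219544.
lam_min = (21 - sqrt(85))/2 ≈ (21 - 9.219544)/2 = 5.890228 ≈ 5.8902.

5.8902


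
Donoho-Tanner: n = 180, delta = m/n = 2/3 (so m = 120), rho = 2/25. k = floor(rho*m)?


m = 2/3*180 = 120.
rho = 2/25.
rho*m = 2/25*120 = 9.6.
k = floor(9.6) = 9.

9


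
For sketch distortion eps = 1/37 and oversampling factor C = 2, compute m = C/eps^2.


1/eps = 37.
(1/eps)^2 = 1369.
m = 2*1369 = 2738.

2738


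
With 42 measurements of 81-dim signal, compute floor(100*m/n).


100*m/n = 100*42/81 ≈ 51.8519.
floor = 51.

51


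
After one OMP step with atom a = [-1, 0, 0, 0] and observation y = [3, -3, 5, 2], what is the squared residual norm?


a^T a = 1.
a^T y = -3.
coeff = -3/1 = -3.
||r||^2 = 38.

38


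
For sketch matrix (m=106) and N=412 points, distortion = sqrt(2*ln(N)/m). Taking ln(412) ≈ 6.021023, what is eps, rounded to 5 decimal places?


ln(412) ≈ 6.021023.
2*ln(N)/m ≈ 2*6.021023/106 ≈ 0.11360421.
eps = sqrt(0.11360421) ≈ 0.3370522 ≈ 0.33705.

0.33705


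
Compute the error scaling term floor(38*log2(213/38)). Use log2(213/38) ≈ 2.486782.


log2(n/k) = log2(213/38) ≈ 2.486782.
k*log2(n/k) ≈ 38*2.486782 = 94.497716.
floor(94.497716) = 94.

94


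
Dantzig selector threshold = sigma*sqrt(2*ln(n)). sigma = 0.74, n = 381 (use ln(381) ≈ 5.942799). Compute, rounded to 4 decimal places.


ln(381) ≈ 5.942799.
2*ln(n) ≈ 11.885598.
sqrt(2*ln(n)) ≈ sqrt(11.885598) ≈ 3.44755.
threshold ≈ 0.74*3.44755 = 2.551187 ≈ 2.5512.

2.5512


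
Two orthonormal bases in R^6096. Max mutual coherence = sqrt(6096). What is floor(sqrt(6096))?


78^2 = 6084 <= 6096 < 6241 = 79^2, so 78 <= sqrt(6096) < 79.
floor(sqrt(6096)) = 78.

78


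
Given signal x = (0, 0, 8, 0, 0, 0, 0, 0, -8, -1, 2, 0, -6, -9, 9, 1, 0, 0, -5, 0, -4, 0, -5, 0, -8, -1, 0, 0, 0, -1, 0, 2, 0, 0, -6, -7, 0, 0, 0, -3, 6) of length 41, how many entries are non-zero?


Non-zero positions: [2, 8, 9, 10, 12, 13, 14, 15, 18, 20, 22, 24, 25, 29, 31, 34, 35, 39, 40].
Sparsity = 19.

19


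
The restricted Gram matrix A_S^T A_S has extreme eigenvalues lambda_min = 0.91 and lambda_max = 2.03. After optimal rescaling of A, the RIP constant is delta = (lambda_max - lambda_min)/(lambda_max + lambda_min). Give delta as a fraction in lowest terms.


lambda_max - lambda_min = 2.03 - 0.91 = 1.12.
lambda_max + lambda_min = 2.03 + 0.91 = 2.94.
delta = 1.12/2.94 = 112/294 = 8/21.

8/21


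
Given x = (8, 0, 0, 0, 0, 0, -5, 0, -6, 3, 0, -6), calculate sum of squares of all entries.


Non-zero entries: [(0, 8), (6, -5), (8, -6), (9, 3), (11, -6)]
Squares: [64, 25, 36, 9, 36]
||x||_2^2 = sum = 170.

170


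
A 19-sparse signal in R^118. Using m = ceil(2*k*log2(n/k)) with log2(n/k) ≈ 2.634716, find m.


log2(n/k) = log2(118/19) ≈ 2.634716.
2*k*log2(n/k) ≈ 2*19*2.634716 = 100.119208.
m = ceil(100.119208) = 101.

101


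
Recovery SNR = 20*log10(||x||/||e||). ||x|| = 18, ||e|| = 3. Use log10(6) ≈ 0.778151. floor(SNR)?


||x||/||e|| = 18/3 = 6.
log10(6) ≈ 0.778151.
20*log10(||x||/||e||) ≈ 20*0.778151 = 15.56302.
floor(15.56302) = 15.

15


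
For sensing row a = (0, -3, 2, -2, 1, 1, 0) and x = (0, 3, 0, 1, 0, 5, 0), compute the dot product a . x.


Non-zero terms: ['-3*3', '-2*1', '1*5']
Products: [-9, -2, 5]
y = sum = -6.

-6


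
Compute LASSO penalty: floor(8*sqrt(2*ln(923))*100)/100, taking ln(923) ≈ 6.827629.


ln(923) ≈ 6.827629.
2*ln(n) ≈ 13.655258.
sqrt(2*ln(n)) ≈ sqrt(13.655258) ≈ 3.695302.
lambda ≈ 8*3.695302 = 29.562416.
floor(lambda*100)/100 = 29.56.

29.56


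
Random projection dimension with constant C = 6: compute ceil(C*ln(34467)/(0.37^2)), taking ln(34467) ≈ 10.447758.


ln(34467) ≈ 10.447758.
eps^2 = 0.37^2 = 0.1369.
C*ln(N)/eps^2 ≈ 6*10.447758/0.1369 ≈ 457.9003.
m = ceil(457.9003) = 458.

458


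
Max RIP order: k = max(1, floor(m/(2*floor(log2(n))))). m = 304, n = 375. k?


floor(log2(375)) = 8.
2*8 = 16.
m/(2*floor(log2(n))) = 304/16 ≈ 19.0.
floor = 19.
k = max(1, 19) = 19.

19


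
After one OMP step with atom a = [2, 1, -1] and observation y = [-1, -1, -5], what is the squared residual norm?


a^T a = 6.
a^T y = 2.
coeff = 2/6 = 1/3.
||r||^2 = 79/3.

79/3


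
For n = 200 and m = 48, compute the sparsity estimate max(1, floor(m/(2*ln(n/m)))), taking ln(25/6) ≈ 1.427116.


n/m = 200/48 = 25/6.
ln(n/m) ≈ 1.427116.
2*ln(n/m) ≈ 2.854232.
m/(2*ln(n/m)) ≈ 48/2.854232 ≈ 16.8171.
floor = 16.
k_max = max(1, 16) = 16.

16


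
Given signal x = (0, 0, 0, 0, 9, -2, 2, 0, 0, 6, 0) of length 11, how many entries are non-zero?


Non-zero positions: [4, 5, 6, 9].
Sparsity = 4.

4


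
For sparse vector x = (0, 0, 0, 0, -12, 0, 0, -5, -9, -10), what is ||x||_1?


Non-zero entries: [(4, -12), (7, -5), (8, -9), (9, -10)]
Absolute values: [12, 5, 9, 10]
||x||_1 = sum = 36.

36


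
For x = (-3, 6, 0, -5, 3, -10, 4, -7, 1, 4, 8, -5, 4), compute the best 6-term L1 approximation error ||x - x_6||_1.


Sorted |x_i| descending: [10, 8, 7, 6, 5, 5, 4, 4, 4, 3, 3, 1, 0]
Keep top 6: [10, 8, 7, 6, 5, 5]
Tail entries: [4, 4, 4, 3, 3, 1, 0]
L1 error = sum of tail = 19.

19


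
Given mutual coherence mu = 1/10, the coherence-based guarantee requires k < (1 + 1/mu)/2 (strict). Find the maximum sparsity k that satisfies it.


1/mu = 10.
1 + 1/mu = 11.
(1 + 1/mu)/2 = 5.5 is not an integer, so k_max = floor(5.5) = 5.

5


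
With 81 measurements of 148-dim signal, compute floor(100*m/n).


100*m/n = 100*81/148 ≈ 54.7297.
floor = 54.

54


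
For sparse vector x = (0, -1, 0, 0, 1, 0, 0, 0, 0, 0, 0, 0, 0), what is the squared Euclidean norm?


Non-zero entries: [(1, -1), (4, 1)]
Squares: [1, 1]
||x||_2^2 = sum = 2.

2


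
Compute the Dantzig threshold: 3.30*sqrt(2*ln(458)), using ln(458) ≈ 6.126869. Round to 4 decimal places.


ln(458) ≈ 6.126869.
2*ln(n) ≈ 12.253738.
sqrt(2*ln(n)) ≈ sqrt(12.253738) ≈ 3.500534.
threshold ≈ 3.30*3.500534 = 11.5517622 ≈ 11.5518.

11.5518


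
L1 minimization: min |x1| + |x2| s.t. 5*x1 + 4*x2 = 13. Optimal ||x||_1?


Axis intercepts:
  x1 = 13/5, x2 = 0: L1 = 13/5
  x1 = 0, x2 = 13/4: L1 = 13/4
x* = (13/5, 0)
||x*||_1 = 13/5.

13/5


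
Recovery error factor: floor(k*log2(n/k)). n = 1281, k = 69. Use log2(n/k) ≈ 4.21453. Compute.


log2(n/k) = log2(1281/69) ≈ 4.21453.
k*log2(n/k) ≈ 69*4.21453 = 290.80257.
floor(290.80257) = 290.

290


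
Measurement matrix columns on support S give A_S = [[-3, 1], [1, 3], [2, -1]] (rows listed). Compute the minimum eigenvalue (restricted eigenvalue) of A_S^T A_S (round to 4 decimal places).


A_S^T A_S = [[14, -2], [-2, 11]].
trace = 25.
det = 150.
disc = trace^2 - 4*det = 625 - 4*150 = 25.
sqrt(25) = 5.
lam_min = (25 - 5)/2 = 10 = 10.0000.

10.0000


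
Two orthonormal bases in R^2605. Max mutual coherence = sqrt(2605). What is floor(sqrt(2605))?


51^2 = 2601 <= 2605 < 2704 = 52^2, so 51 <= sqrt(2605) < 52.
floor(sqrt(2605)) = 51.

51


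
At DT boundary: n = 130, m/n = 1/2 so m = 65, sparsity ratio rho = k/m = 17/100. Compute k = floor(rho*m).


m = 1/2*130 = 65.
rho = 17/100.
rho*m = 17/100*65 = 11.05.
k = floor(11.05) = 11.

11


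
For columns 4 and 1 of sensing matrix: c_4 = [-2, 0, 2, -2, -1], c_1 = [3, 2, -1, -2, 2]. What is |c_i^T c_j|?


Inner product: -2*3 + 0*2 + 2*-1 + -2*-2 + -1*2
Products: [-6, 0, -2, 4, -2]
Sum = -6.
|dot| = 6.

6


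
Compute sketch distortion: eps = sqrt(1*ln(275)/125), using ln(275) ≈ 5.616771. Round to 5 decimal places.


ln(275) ≈ 5.616771.
1*ln(N)/m ≈ 1*5.616771/125 ≈ 0.04493417.
eps = sqrt(0.04493417) ≈ 0.2119768 ≈ 0.21198.

0.21198


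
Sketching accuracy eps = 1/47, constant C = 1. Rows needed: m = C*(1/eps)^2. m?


1/eps = 47.
(1/eps)^2 = 2209.
m = 1*2209 = 2209.

2209
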